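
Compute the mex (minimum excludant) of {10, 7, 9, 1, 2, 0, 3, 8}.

4

The values 0, 1, 2, 3 are all present; 4 is the first non-negative integer missing from the set.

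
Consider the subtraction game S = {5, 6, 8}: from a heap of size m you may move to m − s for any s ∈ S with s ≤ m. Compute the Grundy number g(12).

Compute g(0), g(1), … for moves {5, 6, 8}:
k:     0  1  2  3  4  5  6  7  8  9 10 11 12
g(k):  0  0  0  0  0  1  1  1  1  1  2  2  2
So g(12) = 2.

2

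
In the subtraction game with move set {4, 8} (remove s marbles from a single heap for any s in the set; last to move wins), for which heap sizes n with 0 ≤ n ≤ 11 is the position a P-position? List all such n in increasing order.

0, 1, 2, 3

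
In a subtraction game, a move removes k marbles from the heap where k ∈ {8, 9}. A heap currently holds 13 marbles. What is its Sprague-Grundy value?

Grundy values for subtraction set {8, 9}:
k:     0  1  2  3  4  5  6  7  8  9 10 11 12 13
g(k):  0  0  0  0  0  0  0  0  1  1  1  1  1  1
So g(13) = 1.

1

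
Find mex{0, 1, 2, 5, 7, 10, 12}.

3

The values 0, 1, 2 are all present; 3 is the first non-negative integer missing from the set.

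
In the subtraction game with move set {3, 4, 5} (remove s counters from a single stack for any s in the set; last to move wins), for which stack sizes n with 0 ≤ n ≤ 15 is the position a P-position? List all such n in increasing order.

Compute g(0), g(1), … for moves {3, 4, 5}:
k:     0  1  2  3  4  5  6  7  8  9 10 11 12 13 14 15
g(k):  0  0  0  1  1  1  2  2  0  0  0  1  1  1  2  2
The P-positions (g = 0) in 0..15 are 0, 1, 2, 8, 9, 10.

0, 1, 2, 8, 9, 10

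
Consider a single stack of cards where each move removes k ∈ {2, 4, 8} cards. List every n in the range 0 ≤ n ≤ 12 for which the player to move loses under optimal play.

Compute g(0), g(1), … for moves {2, 4, 8}:
g(0) = mex{} = 0
g(1) = mex{} = 0
g(2) = mex{0} = 1
g(3) = mex{0} = 1
g(4) = mex{0,1} = 2
g(5) = mex{0,1} = 2
g(6) = mex{1,2} = 0
g(7) = mex{1,2} = 0
g(8) = mex{0,2} = 1
g(9) = mex{0,2} = 1
g(10) = mex{0,1} = 2
g(11) = mex{0,1} = 2
g(12) = mex{1,2} = 0
The P-positions (g = 0) in 0..12 are 0, 1, 6, 7, 12.

0, 1, 6, 7, 12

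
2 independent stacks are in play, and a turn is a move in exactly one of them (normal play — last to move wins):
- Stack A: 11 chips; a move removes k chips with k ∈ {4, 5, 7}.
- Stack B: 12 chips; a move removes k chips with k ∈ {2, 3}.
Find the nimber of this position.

For stack A, compute g(0), g(1), … with moves {4, 5, 7}:
g(0) = mex{} = 0
g(1) = mex{} = 0
g(2) = mex{} = 0
g(3) = mex{} = 0
g(4) = mex{0} = 1
g(5) = mex{0} = 1
g(6) = mex{0} = 1
g(7) = mex{0} = 1
g(8) = mex{0,1} = 2
g(9) = mex{0,1} = 2
g(10) = mex{0,1} = 2
g(11) = mex{1} = 0
So g(11) = 0.
Build the Grundy sequence for stack B with g(k) = mex{g(k−s) : s ∈ {2, 3}, s ≤ k}:
g(0) = mex{} = 0
g(1) = mex{} = 0
g(2) = mex{0} = 1
g(3) = mex{0} = 1
g(4) = mex{0,1} = 2
g(5) = mex{1} = 0
g(6) = mex{1,2} = 0
g(7) = mex{0,2} = 1
g(8) = mex{0} = 1
g(9) = mex{0,1} = 2
g(10) = mex{1} = 0
g(11) = mex{1,2} = 0
g(12) = mex{0,2} = 1
So g(12) = 1.
The value of a disjunctive sum is the nim-sum of the parts.
Combined value = 0 ⊕ 1 = 1.

1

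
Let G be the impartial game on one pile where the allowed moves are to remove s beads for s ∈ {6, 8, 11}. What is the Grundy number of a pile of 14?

Build the Grundy sequence with g(k) = mex{g(k−s) : s ∈ {6, 8, 11}, s ≤ k}:
g(0) = mex{} = 0
g(1) = mex{} = 0
g(2) = mex{} = 0
g(3) = mex{} = 0
g(4) = mex{} = 0
g(5) = mex{} = 0
g(6) = mex{0} = 1
g(7) = mex{0} = 1
g(8) = mex{0} = 1
g(9) = mex{0} = 1
g(10) = mex{0} = 1
g(11) = mex{0} = 1
g(12) = mex{0,1} = 2
g(13) = mex{0,1} = 2
g(14) = mex{0,1} = 2
So g(14) = 2.

2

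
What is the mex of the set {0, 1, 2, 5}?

The values 0, 1, 2 are all present; 3 is the first non-negative integer missing from the set.

3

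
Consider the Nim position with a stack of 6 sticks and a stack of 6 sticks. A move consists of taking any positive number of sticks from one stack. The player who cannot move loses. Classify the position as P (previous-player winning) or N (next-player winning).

Compute the nim-sum pairwise:
6 XOR 6 = 0
The nim-sum is 0, so this is a P-position: the player to move is in a losing position under optimal play.

P-position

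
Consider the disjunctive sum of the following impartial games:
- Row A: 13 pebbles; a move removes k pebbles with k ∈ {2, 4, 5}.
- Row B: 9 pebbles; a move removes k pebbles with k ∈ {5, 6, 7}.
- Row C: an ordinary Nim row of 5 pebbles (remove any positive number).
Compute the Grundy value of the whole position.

Build the Grundy sequence for row A with g(k) = mex{g(k−s) : s ∈ {2, 4, 5}, s ≤ k}:
g(0) = mex{} = 0
g(1) = mex{} = 0
g(2) = mex{0} = 1
g(3) = mex{0} = 1
g(4) = mex{0,1} = 2
g(5) = mex{0,1} = 2
g(6) = mex{0,1,2} = 3
g(7) = mex{1,2} = 0
g(8) = mex{1,2,3} = 0
g(9) = mex{0,2} = 1
g(10) = mex{0,2,3} = 1
g(11) = mex{0,1,3} = 2
g(12) = mex{0,1} = 2
g(13) = mex{0,1,2} = 3
So g(13) = 3.
For row B, compute g(0), g(1), … with moves {5, 6, 7}:
k:     0  1  2  3  4  5  6  7  8  9
g(k):  0  0  0  0  0  1  1  1  1  1
So g(9) = 1.
Row C is a plain Nim row of size 5, so its Grundy value is 5.
The value of a disjunctive sum is the nim-sum of the parts.
Combined value = 3 ⊕ 1 ⊕ 5 = 7.

7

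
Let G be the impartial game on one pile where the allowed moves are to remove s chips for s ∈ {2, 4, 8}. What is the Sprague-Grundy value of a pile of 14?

Grundy values for subtraction set {2, 4, 8}:
g(0) = mex{} = 0
g(1) = mex{} = 0
g(2) = mex{0} = 1
g(3) = mex{0} = 1
g(4) = mex{0,1} = 2
g(5) = mex{0,1} = 2
g(6) = mex{1,2} = 0
g(7) = mex{1,2} = 0
g(8) = mex{0,2} = 1
g(9) = mex{0,2} = 1
g(10) = mex{0,1} = 2
g(11) = mex{0,1} = 2
g(12) = mex{1,2} = 0
g(13) = mex{1,2} = 0
g(14) = mex{0,2} = 1
So g(14) = 1.

1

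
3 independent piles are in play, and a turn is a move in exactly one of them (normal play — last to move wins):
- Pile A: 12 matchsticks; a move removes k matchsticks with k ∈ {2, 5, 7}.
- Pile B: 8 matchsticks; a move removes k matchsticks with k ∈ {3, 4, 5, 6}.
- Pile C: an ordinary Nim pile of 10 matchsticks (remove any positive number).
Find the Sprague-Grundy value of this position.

9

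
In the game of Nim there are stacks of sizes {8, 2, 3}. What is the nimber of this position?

In binary:
  1000  (8)
  0010  (2)
  0011  (3)
  ----
  1001  (9)

9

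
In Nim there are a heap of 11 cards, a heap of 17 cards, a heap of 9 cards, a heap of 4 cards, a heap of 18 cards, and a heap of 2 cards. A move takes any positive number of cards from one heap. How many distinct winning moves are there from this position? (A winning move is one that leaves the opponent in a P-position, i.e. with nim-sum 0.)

Compute the nim-sum pairwise:
11 ⊕ 17 = 26
26 ⊕ 9 = 19
19 ⊕ 4 = 23
23 ⊕ 18 = 5
5 ⊕ 2 = 7
The overall nim-sum is X = 7. A heap of size p has a winning move iff p XOR X < p (reduce it to p XOR X).
  11: 11 XOR 7 = 12 ≥ 11 — no move.
  17: 17 XOR 7 = 22 ≥ 17 — no move.
  9: 9 XOR 7 = 14 ≥ 9 — no move.
  4: 4 XOR 7 = 3 < 4 — winning move (to 3).
  18: 18 XOR 7 = 21 ≥ 18 — no move.
  2: 2 XOR 7 = 5 ≥ 2 — no move.
That gives 1 winning move.

1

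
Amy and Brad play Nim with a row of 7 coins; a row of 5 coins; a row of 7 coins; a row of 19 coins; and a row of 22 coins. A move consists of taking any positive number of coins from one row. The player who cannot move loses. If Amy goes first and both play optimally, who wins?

Brad wins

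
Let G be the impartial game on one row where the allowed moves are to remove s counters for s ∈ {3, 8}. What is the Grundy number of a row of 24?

0

Grundy values for subtraction set {3, 8}:
k:     0  1  2  3  4  5  6  7  8  9 10 11 12 13 14 15 16 17 18 19 20 21 22 23 24
g(k):  0  0  0  1  1  1  0  0  2  1  1  0  0  0  1  1  1  0  0  2  1  1  0  0  0
So g(24) = 0.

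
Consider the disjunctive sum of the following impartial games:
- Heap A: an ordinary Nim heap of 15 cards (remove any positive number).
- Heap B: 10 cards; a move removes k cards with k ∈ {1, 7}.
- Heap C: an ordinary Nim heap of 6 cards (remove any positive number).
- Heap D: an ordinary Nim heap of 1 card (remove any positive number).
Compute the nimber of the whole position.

Heap A is a plain Nim heap of size 15, so its Grundy value is 15.
For heap B, compute g(0), g(1), … with moves {1, 7}:
g(0) = mex{} = 0
g(1) = mex{0} = 1
g(2) = mex{1} = 0
g(3) = mex{0} = 1
g(4) = mex{1} = 0
g(5) = mex{0} = 1
g(6) = mex{1} = 0
g(7) = mex{0} = 1
g(8) = mex{1} = 0
g(9) = mex{0} = 1
g(10) = mex{1} = 0
So g(10) = 0.
Heap C is a plain Nim heap of size 6, so its Grundy value is 6.
Heap D is a plain Nim heap of size 1, so its Grundy value is 1.
The value of a disjunctive sum is the nim-sum of the parts.
Combined value = 15 XOR 0 XOR 6 XOR 1 = 8.

8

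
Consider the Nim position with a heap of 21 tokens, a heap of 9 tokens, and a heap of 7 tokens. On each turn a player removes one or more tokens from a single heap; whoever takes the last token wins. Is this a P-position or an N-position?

N-position

Compute the nim-sum pairwise:
21 ⊕ 9 = 28
28 ⊕ 7 = 27
The nim-sum is 27 ≠ 0, so this is an N-position: the player to move can win.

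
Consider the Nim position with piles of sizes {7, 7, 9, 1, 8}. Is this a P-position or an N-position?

P-position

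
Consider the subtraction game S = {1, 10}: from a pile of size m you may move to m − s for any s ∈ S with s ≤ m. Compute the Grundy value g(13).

0

Grundy values for subtraction set {1, 10}:
k:     0  1  2  3  4  5  6  7  8  9 10 11 12 13
g(k):  0  1  0  1  0  1  0  1  0  1  2  0  1  0
So g(13) = 0.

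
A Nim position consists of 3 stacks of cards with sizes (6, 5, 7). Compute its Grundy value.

4

Compute the nim-sum pairwise:
6 ^ 5 = 3
3 ^ 7 = 4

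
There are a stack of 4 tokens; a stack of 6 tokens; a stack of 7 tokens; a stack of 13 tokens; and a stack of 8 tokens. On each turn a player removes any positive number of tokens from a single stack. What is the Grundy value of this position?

Nim-sum: 4 XOR 6 XOR 7 XOR 13 XOR 8 = 0.

0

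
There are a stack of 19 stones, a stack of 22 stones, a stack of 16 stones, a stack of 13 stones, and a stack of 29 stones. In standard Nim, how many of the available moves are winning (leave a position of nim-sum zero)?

Nim-sum: 19 ^ 22 ^ 16 ^ 13 ^ 29 = 5.
The overall nim-sum is X = 5. A stack of size p has a winning move iff p XOR X < p (reduce it to p XOR X).
  19: 19 XOR 5 = 22 ≥ 19 — no move.
  22: 22 XOR 5 = 19 < 22 — winning move (to 19).
  16: 16 XOR 5 = 21 ≥ 16 — no move.
  13: 13 XOR 5 = 8 < 13 — winning move (to 8).
  29: 29 XOR 5 = 24 < 29 — winning move (to 24).
That gives 3 winning moves.

3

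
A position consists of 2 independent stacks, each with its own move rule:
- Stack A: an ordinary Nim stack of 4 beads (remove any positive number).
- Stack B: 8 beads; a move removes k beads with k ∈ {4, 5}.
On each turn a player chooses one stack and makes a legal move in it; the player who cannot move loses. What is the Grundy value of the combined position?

Stack A is a plain Nim stack of size 4, so its Grundy value is 4.
Grundy values for stack B (subtraction set {4, 5}):
g(0) = mex{} = 0
g(1) = mex{} = 0
g(2) = mex{} = 0
g(3) = mex{} = 0
g(4) = mex{0} = 1
g(5) = mex{0} = 1
g(6) = mex{0} = 1
g(7) = mex{0} = 1
g(8) = mex{0,1} = 2
So g(8) = 2.
The value of a disjunctive sum is the nim-sum of the parts.
Combined value = 4 XOR 2 = 6.

6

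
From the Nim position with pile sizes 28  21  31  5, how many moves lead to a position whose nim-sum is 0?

3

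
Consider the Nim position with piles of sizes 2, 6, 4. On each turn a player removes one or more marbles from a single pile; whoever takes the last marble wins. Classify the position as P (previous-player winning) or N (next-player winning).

Bitwise XOR of the heap sizes:
  010  (2)
  110  (6)
  100  (4)
  ---
  000  (0)
The nim-sum is 0, so this is a P-position: the player to move is in a losing position under optimal play.

P-position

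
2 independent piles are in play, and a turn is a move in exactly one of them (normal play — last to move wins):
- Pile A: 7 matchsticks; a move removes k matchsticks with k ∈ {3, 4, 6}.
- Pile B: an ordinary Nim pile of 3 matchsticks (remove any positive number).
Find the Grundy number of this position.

1

Build the Grundy sequence for pile A with g(k) = mex{g(k−s) : s ∈ {3, 4, 6}, s ≤ k}:
g(0) = mex{} = 0
g(1) = mex{} = 0
g(2) = mex{} = 0
g(3) = mex{0} = 1
g(4) = mex{0} = 1
g(5) = mex{0} = 1
g(6) = mex{0,1} = 2
g(7) = mex{0,1} = 2
So g(7) = 2.
Pile B is a plain Nim pile of size 3, so its Grundy value is 3.
By the Sprague-Grundy theorem, the Grundy value of a sum of independent games is the XOR of the component values.
Combined value = 2 XOR 3 = 1.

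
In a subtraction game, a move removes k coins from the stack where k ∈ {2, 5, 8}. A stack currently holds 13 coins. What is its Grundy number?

Grundy values for subtraction set {2, 5, 8}:
k:     0  1  2  3  4  5  6  7  8  9 10 11 12 13
g(k):  0  0  1  1  0  2  1  0  2  1  0  0  1  1
So g(13) = 1.

1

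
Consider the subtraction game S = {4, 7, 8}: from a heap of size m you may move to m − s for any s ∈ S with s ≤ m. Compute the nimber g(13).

0

Compute g(0), g(1), … for moves {4, 7, 8}:
k:     0  1  2  3  4  5  6  7  8  9 10 11 12 13
g(k):  0  0  0  0  1  1  1  1  2  2  2  2  0  0
So g(13) = 0.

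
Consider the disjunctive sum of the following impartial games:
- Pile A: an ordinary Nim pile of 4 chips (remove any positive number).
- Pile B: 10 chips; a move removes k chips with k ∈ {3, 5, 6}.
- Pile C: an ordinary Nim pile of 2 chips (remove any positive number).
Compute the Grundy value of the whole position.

Pile A is a plain Nim pile of size 4, so its Grundy value is 4.
Grundy values for pile B (subtraction set {3, 5, 6}):
k:     0  1  2  3  4  5  6  7  8  9 10
g(k):  0  0  0  1  1  1  2  2  2  0  0
So g(10) = 0.
Pile C is a plain Nim pile of size 2, so its Grundy value is 2.
The value of a disjunctive sum is the nim-sum of the parts.
Combined value = 4 XOR 0 XOR 2 = 6.

6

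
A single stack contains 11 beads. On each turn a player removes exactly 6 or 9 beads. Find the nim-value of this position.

1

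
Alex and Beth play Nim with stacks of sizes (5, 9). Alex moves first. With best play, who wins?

Alex wins

Nim-sum: 5 XOR 9 = 12.
The nim-sum is 12 ≠ 0, so this is an N-position: the player to move can win; Alex has a winning move.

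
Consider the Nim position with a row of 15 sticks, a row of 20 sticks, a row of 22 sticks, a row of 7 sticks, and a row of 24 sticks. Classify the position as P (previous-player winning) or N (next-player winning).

N-position

Write each in binary and XOR column by column:
  01111  (15)
  10100  (20)
  10110  (22)
  00111  (7)
  11000  (24)
  -----
  10010  (18)
The nim-sum is 18 ≠ 0, so this is an N-position: the player to move can win.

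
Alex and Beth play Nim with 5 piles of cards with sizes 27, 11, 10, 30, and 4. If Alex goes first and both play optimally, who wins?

Bitwise XOR of the heap sizes:
  11011  (27)
  01011  (11)
  01010  (10)
  11110  (30)
  00100  (4)
  -----
  00000  (0)
The nim-sum is 0, so this is a P-position: the player to move is in a losing position under optimal play; Alex is about to move from it and so loses — Beth wins.

Beth wins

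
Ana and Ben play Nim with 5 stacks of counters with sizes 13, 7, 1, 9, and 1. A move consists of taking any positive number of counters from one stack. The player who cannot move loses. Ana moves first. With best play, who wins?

Ana wins

Nim-sum: 13 XOR 7 XOR 1 XOR 9 XOR 1 = 3.
The nim-sum is 3 ≠ 0, so this is an N-position: the player to move can win; Ana has a winning move.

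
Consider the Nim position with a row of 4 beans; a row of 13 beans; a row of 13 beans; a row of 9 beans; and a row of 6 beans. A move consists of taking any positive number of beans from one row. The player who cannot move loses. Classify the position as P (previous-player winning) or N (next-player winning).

N-position

Nim-sum: 4 XOR 13 XOR 13 XOR 9 XOR 6 = 11.
The nim-sum is 11 ≠ 0, so this is an N-position: the player to move can win.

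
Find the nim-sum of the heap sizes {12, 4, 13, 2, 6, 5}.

Nim-sum: 12 ^ 4 ^ 13 ^ 2 ^ 6 ^ 5 = 4.

4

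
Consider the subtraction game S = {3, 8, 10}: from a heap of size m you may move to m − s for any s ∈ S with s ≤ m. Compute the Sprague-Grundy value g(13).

0

Grundy values for subtraction set {3, 8, 10}:
g(0) = mex{} = 0
g(1) = mex{} = 0
g(2) = mex{} = 0
g(3) = mex{0} = 1
g(4) = mex{0} = 1
g(5) = mex{0} = 1
g(6) = mex{1} = 0
g(7) = mex{1} = 0
g(8) = mex{0,1} = 2
g(9) = mex{0} = 1
g(10) = mex{0} = 1
g(11) = mex{0,1,2} = 3
g(12) = mex{0,1} = 2
g(13) = mex{1} = 0
So g(13) = 0.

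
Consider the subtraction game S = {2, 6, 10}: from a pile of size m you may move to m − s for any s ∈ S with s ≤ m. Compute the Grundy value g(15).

Build the Grundy sequence with g(k) = mex{g(k−s) : s ∈ {2, 6, 10}, s ≤ k}:
k:     0  1  2  3  4  5  6  7  8  9 10 11 12 13 14 15
g(k):  0  0  1  1  0  0  1  1  0  0  1  1  0  0  1  1
So g(15) = 1.

1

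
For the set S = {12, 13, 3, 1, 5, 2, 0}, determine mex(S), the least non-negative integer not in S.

4

The values 0, 1, 2, 3 are all present; 4 is the first non-negative integer missing from the set.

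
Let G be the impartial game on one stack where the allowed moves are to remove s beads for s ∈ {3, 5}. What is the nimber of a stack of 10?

0

Compute g(0), g(1), … for moves {3, 5}:
g(0) = mex{} = 0
g(1) = mex{} = 0
g(2) = mex{} = 0
g(3) = mex{0} = 1
g(4) = mex{0} = 1
g(5) = mex{0} = 1
g(6) = mex{0,1} = 2
g(7) = mex{0,1} = 2
g(8) = mex{1} = 0
g(9) = mex{1,2} = 0
g(10) = mex{1,2} = 0
So g(10) = 0.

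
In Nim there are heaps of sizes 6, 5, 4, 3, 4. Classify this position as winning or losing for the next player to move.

In binary:
  110  (6)
  101  (5)
  100  (4)
  011  (3)
  100  (4)
  ---
  000  (0)
The nim-sum is 0, so this is a P-position: the player to move is in a losing position under optimal play.

Losing position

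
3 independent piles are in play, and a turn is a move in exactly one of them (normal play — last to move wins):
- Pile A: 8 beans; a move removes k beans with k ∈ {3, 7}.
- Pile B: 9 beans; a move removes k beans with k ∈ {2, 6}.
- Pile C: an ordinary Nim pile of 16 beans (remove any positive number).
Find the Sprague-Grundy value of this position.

For pile A, compute g(0), g(1), … with moves {3, 7}:
k:     0  1  2  3  4  5  6  7  8
g(k):  0  0  0  1  1  1  0  2  2
So g(8) = 2.
Build the Grundy sequence for pile B with g(k) = mex{g(k−s) : s ∈ {2, 6}, s ≤ k}:
g(0) = mex{} = 0
g(1) = mex{} = 0
g(2) = mex{0} = 1
g(3) = mex{0} = 1
g(4) = mex{1} = 0
g(5) = mex{1} = 0
g(6) = mex{0} = 1
g(7) = mex{0} = 1
g(8) = mex{1} = 0
g(9) = mex{1} = 0
So g(9) = 0.
Pile C is a plain Nim pile of size 16, so its Grundy value is 16.
The value of a disjunctive sum is the nim-sum of the parts.
Combined value = 2 ⊕ 0 ⊕ 16 = 18.

18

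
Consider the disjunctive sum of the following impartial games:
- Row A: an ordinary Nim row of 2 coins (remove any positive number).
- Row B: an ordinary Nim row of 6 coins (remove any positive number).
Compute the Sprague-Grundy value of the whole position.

4

Row A is a plain Nim row of size 2, so its Grundy value is 2.
Row B is a plain Nim row of size 6, so its Grundy value is 6.
By the Sprague-Grundy theorem, the Grundy value of a sum of independent games is the XOR of the component values.
Combined value = 2 XOR 6 = 4.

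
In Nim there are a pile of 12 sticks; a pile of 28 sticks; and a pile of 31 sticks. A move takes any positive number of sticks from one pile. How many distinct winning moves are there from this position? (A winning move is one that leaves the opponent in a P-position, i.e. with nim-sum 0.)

Nim-sum: 12 XOR 28 XOR 31 = 15.
The overall nim-sum is X = 15. A pile of size p has a winning move iff p XOR X < p (reduce it to p XOR X).
  12: 12 XOR 15 = 3 < 12 — winning move (to 3).
  28: 28 XOR 15 = 19 < 28 — winning move (to 19).
  31: 31 XOR 15 = 16 < 31 — winning move (to 16).
That gives 3 winning moves.

3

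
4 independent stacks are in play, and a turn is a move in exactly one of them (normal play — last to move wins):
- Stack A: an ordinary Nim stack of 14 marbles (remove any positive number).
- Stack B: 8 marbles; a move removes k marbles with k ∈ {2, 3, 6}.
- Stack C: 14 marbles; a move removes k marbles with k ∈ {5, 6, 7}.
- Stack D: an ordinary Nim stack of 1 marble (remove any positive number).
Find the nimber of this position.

13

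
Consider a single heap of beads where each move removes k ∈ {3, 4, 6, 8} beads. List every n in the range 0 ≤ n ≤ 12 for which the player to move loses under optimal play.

Grundy values for subtraction set {3, 4, 6, 8}:
g(0) = mex{} = 0
g(1) = mex{} = 0
g(2) = mex{} = 0
g(3) = mex{0} = 1
g(4) = mex{0} = 1
g(5) = mex{0} = 1
g(6) = mex{0,1} = 2
g(7) = mex{0,1} = 2
g(8) = mex{0,1} = 2
g(9) = mex{0,1,2} = 3
g(10) = mex{0,1,2} = 3
g(11) = mex{1,2} = 0
g(12) = mex{1,2,3} = 0
The P-positions (g = 0) in 0..12 are 0, 1, 2, 11, 12.

0, 1, 2, 11, 12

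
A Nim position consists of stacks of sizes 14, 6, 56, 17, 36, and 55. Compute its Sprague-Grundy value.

Write each in binary and XOR column by column:
  001110  (14)
  000110  (6)
  111000  (56)
  010001  (17)
  100100  (36)
  110111  (55)
  ------
  110010  (50)

50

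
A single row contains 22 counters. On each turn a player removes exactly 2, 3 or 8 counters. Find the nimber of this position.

Build the Grundy sequence with g(k) = mex{g(k−s) : s ∈ {2, 3, 8}, s ≤ k}:
k:     0  1  2  3  4  5  6  7  8  9 10 11 12 13 14 15 16 17 18 19 20 21 22
g(k):  0  0  1  1  2  0  0  1  1  2  0  0  1  1  2  0  0  1  1  2  0  0  1
So g(22) = 1.

1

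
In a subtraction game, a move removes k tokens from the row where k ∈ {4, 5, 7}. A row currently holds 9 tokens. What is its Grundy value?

Build the Grundy sequence with g(k) = mex{g(k−s) : s ∈ {4, 5, 7}, s ≤ k}:
g(0) = mex{} = 0
g(1) = mex{} = 0
g(2) = mex{} = 0
g(3) = mex{} = 0
g(4) = mex{0} = 1
g(5) = mex{0} = 1
g(6) = mex{0} = 1
g(7) = mex{0} = 1
g(8) = mex{0,1} = 2
g(9) = mex{0,1} = 2
So g(9) = 2.

2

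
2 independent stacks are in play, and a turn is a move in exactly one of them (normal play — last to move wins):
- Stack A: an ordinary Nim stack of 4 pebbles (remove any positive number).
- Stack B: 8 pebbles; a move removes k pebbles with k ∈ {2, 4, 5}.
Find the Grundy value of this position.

Stack A is a plain Nim stack of size 4, so its Grundy value is 4.
Grundy values for stack B (subtraction set {2, 4, 5}):
k:     0  1  2  3  4  5  6  7  8
g(k):  0  0  1  1  2  2  3  0  0
So g(8) = 0.
The value of a disjunctive sum is the nim-sum of the parts.
Combined value = 4 XOR 0 = 4.

4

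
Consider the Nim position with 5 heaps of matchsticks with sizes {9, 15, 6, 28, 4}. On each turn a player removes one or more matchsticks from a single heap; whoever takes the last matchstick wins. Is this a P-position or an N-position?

N-position

Compute the nim-sum pairwise:
9 ⊕ 15 = 6
6 ⊕ 6 = 0
0 ⊕ 28 = 28
28 ⊕ 4 = 24
The nim-sum is 24 ≠ 0, so this is an N-position: the player to move can win.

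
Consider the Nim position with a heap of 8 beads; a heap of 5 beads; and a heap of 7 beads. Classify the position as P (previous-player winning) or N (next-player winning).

Compute the nim-sum pairwise:
8 XOR 5 = 13
13 XOR 7 = 10
The nim-sum is 10 ≠ 0, so this is an N-position: the player to move can win.

N-position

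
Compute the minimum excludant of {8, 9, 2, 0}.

0 is in the set but 1 is not, so the mex is 1.

1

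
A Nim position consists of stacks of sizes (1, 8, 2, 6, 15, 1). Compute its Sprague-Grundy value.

In binary:
  0001  (1)
  1000  (8)
  0010  (2)
  0110  (6)
  1111  (15)
  0001  (1)
  ----
  0011  (3)

3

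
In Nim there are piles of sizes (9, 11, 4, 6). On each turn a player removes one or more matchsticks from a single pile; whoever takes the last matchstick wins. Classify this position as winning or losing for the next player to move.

Write each in binary and XOR column by column:
  1001  (9)
  1011  (11)
  0100  (4)
  0110  (6)
  ----
  0000  (0)
The nim-sum is 0, so this is a P-position: the player to move is in a losing position under optimal play.

Losing position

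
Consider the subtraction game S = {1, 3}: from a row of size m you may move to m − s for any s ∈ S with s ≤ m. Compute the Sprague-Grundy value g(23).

Compute g(0), g(1), … for moves {1, 3}:
k:     0  1  2  3  4  5  6  7  8  9 10 11 12 13 14 15 16 17 18 19 20 21 22 23
g(k):  0  1  0  1  0  1  0  1  0  1  0  1  0  1  0  1  0  1  0  1  0  1  0  1
So g(23) = 1.

1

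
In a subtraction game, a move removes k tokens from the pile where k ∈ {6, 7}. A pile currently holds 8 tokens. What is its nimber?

1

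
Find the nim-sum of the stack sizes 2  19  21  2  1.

7

Bitwise XOR of the heap sizes:
  00010  (2)
  10011  (19)
  10101  (21)
  00010  (2)
  00001  (1)
  -----
  00111  (7)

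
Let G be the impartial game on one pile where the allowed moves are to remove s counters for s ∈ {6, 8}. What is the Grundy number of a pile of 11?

1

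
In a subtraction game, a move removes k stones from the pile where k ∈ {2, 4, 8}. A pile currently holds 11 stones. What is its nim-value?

Grundy values for subtraction set {2, 4, 8}:
k:     0  1  2  3  4  5  6  7  8  9 10 11
g(k):  0  0  1  1  2  2  0  0  1  1  2  2
So g(11) = 2.

2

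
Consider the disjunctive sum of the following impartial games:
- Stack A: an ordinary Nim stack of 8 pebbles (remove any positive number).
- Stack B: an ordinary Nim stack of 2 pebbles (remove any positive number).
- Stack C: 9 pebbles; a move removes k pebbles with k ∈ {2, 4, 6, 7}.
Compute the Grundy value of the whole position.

10

Stack A is a plain Nim stack of size 8, so its Grundy value is 8.
Stack B is a plain Nim stack of size 2, so its Grundy value is 2.
For stack C, compute g(0), g(1), … with moves {2, 4, 6, 7}:
g(0) = mex{} = 0
g(1) = mex{} = 0
g(2) = mex{0} = 1
g(3) = mex{0} = 1
g(4) = mex{0,1} = 2
g(5) = mex{0,1} = 2
g(6) = mex{0,1,2} = 3
g(7) = mex{0,1,2} = 3
g(8) = mex{0,1,2,3} = 4
g(9) = mex{1,2,3} = 0
So g(9) = 0.
By the Sprague-Grundy theorem, the Grundy value of a sum of independent games is the XOR of the component values.
Combined value = 8 ⊕ 2 ⊕ 0 = 10.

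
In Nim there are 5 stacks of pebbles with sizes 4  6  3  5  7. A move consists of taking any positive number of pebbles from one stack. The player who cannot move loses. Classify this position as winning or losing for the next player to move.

Winning position

In binary:
  100  (4)
  110  (6)
  011  (3)
  101  (5)
  111  (7)
  ---
  011  (3)
The nim-sum is 3 ≠ 0, so this is an N-position: the player to move can win.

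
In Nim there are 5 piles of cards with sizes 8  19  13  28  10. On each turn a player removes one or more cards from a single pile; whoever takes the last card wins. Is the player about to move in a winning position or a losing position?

Compute the nim-sum pairwise:
8 ^ 19 = 27
27 ^ 13 = 22
22 ^ 28 = 10
10 ^ 10 = 0
The nim-sum is 0, so this is a P-position: the player to move is in a losing position under optimal play.

Losing position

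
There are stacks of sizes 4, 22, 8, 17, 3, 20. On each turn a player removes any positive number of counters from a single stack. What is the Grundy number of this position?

Nim-sum: 4 ^ 22 ^ 8 ^ 17 ^ 3 ^ 20 = 28.

28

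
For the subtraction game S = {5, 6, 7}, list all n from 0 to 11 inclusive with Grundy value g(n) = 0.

0, 1, 2, 3, 4

Compute g(0), g(1), … for moves {5, 6, 7}:
g(0) = mex{} = 0
g(1) = mex{} = 0
g(2) = mex{} = 0
g(3) = mex{} = 0
g(4) = mex{} = 0
g(5) = mex{0} = 1
g(6) = mex{0} = 1
g(7) = mex{0} = 1
g(8) = mex{0} = 1
g(9) = mex{0} = 1
g(10) = mex{0,1} = 2
g(11) = mex{0,1} = 2
The P-positions (g = 0) in 0..11 are 0, 1, 2, 3, 4.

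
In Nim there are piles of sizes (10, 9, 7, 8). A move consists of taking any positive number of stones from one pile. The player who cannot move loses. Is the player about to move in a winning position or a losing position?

Winning position

In binary:
  1010  (10)
  1001  (9)
  0111  (7)
  1000  (8)
  ----
  1100  (12)
The nim-sum is 12 ≠ 0, so this is an N-position: the player to move can win.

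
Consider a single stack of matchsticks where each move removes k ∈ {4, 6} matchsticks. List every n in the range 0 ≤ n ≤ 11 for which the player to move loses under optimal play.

Compute g(0), g(1), … for moves {4, 6}:
g(0) = mex{} = 0
g(1) = mex{} = 0
g(2) = mex{} = 0
g(3) = mex{} = 0
g(4) = mex{0} = 1
g(5) = mex{0} = 1
g(6) = mex{0} = 1
g(7) = mex{0} = 1
g(8) = mex{0,1} = 2
g(9) = mex{0,1} = 2
g(10) = mex{1} = 0
g(11) = mex{1} = 0
The P-positions (g = 0) in 0..11 are 0, 1, 2, 3, 10, 11.

0, 1, 2, 3, 10, 11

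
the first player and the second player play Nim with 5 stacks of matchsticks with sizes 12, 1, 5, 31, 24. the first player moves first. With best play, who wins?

the first player wins

Nim-sum: 12 ^ 1 ^ 5 ^ 31 ^ 24 = 15.
The nim-sum is 15 ≠ 0, so this is an N-position: the player to move can win; the first player has a winning move.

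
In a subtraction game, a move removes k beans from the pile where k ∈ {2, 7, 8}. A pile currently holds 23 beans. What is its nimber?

Grundy values for subtraction set {2, 7, 8}:
k:     0  1  2  3  4  5  6  7  8  9 10 11 12 13 14 15 16 17 18 19 20 21 22 23
g(k):  0  0  1  1  0  0  1  1  2  2  0  3  1  2  0  0  1  1  2  0  0  1  1  2
So g(23) = 2.

2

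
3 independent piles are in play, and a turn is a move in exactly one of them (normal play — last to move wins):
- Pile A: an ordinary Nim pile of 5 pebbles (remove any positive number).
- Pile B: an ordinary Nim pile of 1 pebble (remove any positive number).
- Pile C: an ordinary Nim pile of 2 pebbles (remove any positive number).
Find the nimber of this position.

Pile A is a plain Nim pile of size 5, so its Grundy value is 5.
Pile B is a plain Nim pile of size 1, so its Grundy value is 1.
Pile C is a plain Nim pile of size 2, so its Grundy value is 2.
The value of a disjunctive sum is the nim-sum of the parts.
Combined value = 5 ⊕ 1 ⊕ 2 = 6.

6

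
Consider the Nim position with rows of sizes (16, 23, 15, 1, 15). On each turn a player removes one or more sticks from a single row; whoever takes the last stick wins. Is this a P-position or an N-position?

N-position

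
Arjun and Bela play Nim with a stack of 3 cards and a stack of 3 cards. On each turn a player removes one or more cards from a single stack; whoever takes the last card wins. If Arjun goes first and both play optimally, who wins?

Bela wins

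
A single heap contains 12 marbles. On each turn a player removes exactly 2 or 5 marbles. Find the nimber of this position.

Grundy values for subtraction set {2, 5}:
k:     0  1  2  3  4  5  6  7  8  9 10 11 12
g(k):  0  0  1  1  0  2  1  0  0  1  1  0  2
So g(12) = 2.

2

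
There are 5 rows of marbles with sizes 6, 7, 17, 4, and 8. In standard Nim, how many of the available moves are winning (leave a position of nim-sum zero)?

1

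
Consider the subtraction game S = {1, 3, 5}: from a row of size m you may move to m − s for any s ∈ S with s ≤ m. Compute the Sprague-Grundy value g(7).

1

Grundy values for subtraction set {1, 3, 5}:
g(0) = mex{} = 0
g(1) = mex{0} = 1
g(2) = mex{1} = 0
g(3) = mex{0} = 1
g(4) = mex{1} = 0
g(5) = mex{0} = 1
g(6) = mex{1} = 0
g(7) = mex{0} = 1
So g(7) = 1.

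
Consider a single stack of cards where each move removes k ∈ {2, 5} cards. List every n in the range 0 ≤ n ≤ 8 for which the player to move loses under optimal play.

0, 1, 4, 7, 8

Compute g(0), g(1), … for moves {2, 5}:
k:     0  1  2  3  4  5  6  7  8
g(k):  0  0  1  1  0  2  1  0  0
The P-positions (g = 0) in 0..8 are 0, 1, 4, 7, 8.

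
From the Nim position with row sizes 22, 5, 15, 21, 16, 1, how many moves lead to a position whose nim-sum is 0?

Nim-sum: 22 ^ 5 ^ 15 ^ 21 ^ 16 ^ 1 = 24.
The overall nim-sum is X = 24. A row of size p has a winning move iff p XOR X < p (reduce it to p XOR X).
  22: 22 XOR 24 = 14 < 22 — winning move (to 14).
  5: 5 XOR 24 = 29 ≥ 5 — no move.
  15: 15 XOR 24 = 23 ≥ 15 — no move.
  21: 21 XOR 24 = 13 < 21 — winning move (to 13).
  16: 16 XOR 24 = 8 < 16 — winning move (to 8).
  1: 1 XOR 24 = 25 ≥ 1 — no move.
That gives 3 winning moves.

3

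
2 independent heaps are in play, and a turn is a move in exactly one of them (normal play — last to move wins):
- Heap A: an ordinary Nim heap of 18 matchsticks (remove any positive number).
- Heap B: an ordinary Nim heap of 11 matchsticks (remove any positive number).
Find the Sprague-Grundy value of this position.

Heap A is a plain Nim heap of size 18, so its Grundy value is 18.
Heap B is a plain Nim heap of size 11, so its Grundy value is 11.
By the Sprague-Grundy theorem, the Grundy value of a sum of independent games is the XOR of the component values.
Combined value = 18 XOR 11 = 25.

25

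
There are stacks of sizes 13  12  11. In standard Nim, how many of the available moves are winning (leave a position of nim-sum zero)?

3

Bitwise XOR of the heap sizes:
  1101  (13)
  1100  (12)
  1011  (11)
  ----
  1010  (10)
The overall nim-sum is X = 10. A stack of size p has a winning move iff p XOR X < p (reduce it to p XOR X).
  13: 13 XOR 10 = 7 < 13 — winning move (to 7).
  12: 12 XOR 10 = 6 < 12 — winning move (to 6).
  11: 11 XOR 10 = 1 < 11 — winning move (to 1).
That gives 3 winning moves.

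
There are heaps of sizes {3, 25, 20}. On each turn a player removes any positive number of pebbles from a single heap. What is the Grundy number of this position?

Nim-sum: 3 XOR 25 XOR 20 = 14.

14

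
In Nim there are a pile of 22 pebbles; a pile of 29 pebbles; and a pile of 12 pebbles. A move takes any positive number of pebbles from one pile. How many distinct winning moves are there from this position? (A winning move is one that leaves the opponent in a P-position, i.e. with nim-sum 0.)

Compute the nim-sum pairwise:
22 XOR 29 = 11
11 XOR 12 = 7
The overall nim-sum is X = 7. A pile of size p has a winning move iff p XOR X < p (reduce it to p XOR X).
  22: 22 XOR 7 = 17 < 22 — winning move (to 17).
  29: 29 XOR 7 = 26 < 29 — winning move (to 26).
  12: 12 XOR 7 = 11 < 12 — winning move (to 11).
That gives 3 winning moves.

3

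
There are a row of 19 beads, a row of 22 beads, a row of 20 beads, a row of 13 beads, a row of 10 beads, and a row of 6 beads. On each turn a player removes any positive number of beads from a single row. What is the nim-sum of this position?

Nim-sum: 19 ^ 22 ^ 20 ^ 13 ^ 10 ^ 6 = 16.

16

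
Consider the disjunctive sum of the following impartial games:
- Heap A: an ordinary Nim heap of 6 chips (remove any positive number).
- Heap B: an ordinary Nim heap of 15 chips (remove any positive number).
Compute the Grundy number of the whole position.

9

Heap A is a plain Nim heap of size 6, so its Grundy value is 6.
Heap B is a plain Nim heap of size 15, so its Grundy value is 15.
By the Sprague-Grundy theorem, the Grundy value of a sum of independent games is the XOR of the component values.
Combined value = 6 XOR 15 = 9.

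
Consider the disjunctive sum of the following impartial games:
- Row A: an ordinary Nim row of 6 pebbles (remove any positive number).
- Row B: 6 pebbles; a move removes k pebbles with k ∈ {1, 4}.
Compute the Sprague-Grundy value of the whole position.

7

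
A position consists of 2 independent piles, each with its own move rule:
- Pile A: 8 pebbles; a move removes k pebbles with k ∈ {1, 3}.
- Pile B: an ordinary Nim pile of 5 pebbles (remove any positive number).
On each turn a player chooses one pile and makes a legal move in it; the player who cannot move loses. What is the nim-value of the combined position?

5

Build the Grundy sequence for pile A with g(k) = mex{g(k−s) : s ∈ {1, 3}, s ≤ k}:
k:     0  1  2  3  4  5  6  7  8
g(k):  0  1  0  1  0  1  0  1  0
So g(8) = 0.
Pile B is a plain Nim pile of size 5, so its Grundy value is 5.
The value of a disjunctive sum is the nim-sum of the parts.
Combined value = 0 ⊕ 5 = 5.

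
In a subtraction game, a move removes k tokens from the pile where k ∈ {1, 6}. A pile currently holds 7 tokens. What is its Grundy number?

Grundy values for subtraction set {1, 6}:
g(0) = mex{} = 0
g(1) = mex{0} = 1
g(2) = mex{1} = 0
g(3) = mex{0} = 1
g(4) = mex{1} = 0
g(5) = mex{0} = 1
g(6) = mex{0,1} = 2
g(7) = mex{1,2} = 0
So g(7) = 0.

0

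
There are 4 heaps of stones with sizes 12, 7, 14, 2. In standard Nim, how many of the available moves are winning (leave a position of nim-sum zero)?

Bitwise XOR of the heap sizes:
  1100  (12)
  0111  (7)
  1110  (14)
  0010  (2)
  ----
  0111  (7)
The overall nim-sum is X = 7. A heap of size p has a winning move iff p XOR X < p (reduce it to p XOR X).
  12: 12 XOR 7 = 11 < 12 — winning move (to 11).
  7: 7 XOR 7 = 0 < 7 — winning move (to 0).
  14: 14 XOR 7 = 9 < 14 — winning move (to 9).
  2: 2 XOR 7 = 5 ≥ 2 — no move.
That gives 3 winning moves.

3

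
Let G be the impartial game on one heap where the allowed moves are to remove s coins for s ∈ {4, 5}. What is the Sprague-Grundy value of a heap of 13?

1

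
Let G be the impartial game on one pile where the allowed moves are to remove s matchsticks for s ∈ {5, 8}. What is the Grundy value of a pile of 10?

2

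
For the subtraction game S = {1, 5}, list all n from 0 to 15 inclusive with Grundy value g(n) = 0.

0, 2, 4, 6, 8, 10, 12, 14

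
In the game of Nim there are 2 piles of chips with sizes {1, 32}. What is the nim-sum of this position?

Nim-sum: 1 ⊕ 32 = 33.

33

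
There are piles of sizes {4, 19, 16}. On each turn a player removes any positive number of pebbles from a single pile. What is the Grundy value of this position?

Write each in binary and XOR column by column:
  00100  (4)
  10011  (19)
  10000  (16)
  -----
  00111  (7)

7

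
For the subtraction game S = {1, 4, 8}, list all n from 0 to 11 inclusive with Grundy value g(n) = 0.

Grundy values for subtraction set {1, 4, 8}:
k:     0  1  2  3  4  5  6  7  8  9 10 11
g(k):  0  1  0  1  2  0  1  0  1  2  3  2
The P-positions (g = 0) in 0..11 are 0, 2, 5, 7.

0, 2, 5, 7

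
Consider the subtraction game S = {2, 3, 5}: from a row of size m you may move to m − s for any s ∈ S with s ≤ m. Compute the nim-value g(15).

0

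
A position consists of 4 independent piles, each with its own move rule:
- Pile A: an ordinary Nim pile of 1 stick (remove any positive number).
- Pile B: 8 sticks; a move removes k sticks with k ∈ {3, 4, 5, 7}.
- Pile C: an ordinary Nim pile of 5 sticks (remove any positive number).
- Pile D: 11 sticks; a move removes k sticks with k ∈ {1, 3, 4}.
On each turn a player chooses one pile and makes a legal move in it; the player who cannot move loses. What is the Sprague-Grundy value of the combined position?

Pile A is a plain Nim pile of size 1, so its Grundy value is 1.
For pile B, compute g(0), g(1), … with moves {3, 4, 5, 7}:
g(0) = mex{} = 0
g(1) = mex{} = 0
g(2) = mex{} = 0
g(3) = mex{0} = 1
g(4) = mex{0} = 1
g(5) = mex{0} = 1
g(6) = mex{0,1} = 2
g(7) = mex{0,1} = 2
g(8) = mex{0,1} = 2
So g(8) = 2.
Pile C is a plain Nim pile of size 5, so its Grundy value is 5.
Build the Grundy sequence for pile D with g(k) = mex{g(k−s) : s ∈ {1, 3, 4}, s ≤ k}:
k:     0  1  2  3  4  5  6  7  8  9 10 11
g(k):  0  1  0  1  2  3  2  0  1  0  1  2
So g(11) = 2.
The value of a disjunctive sum is the nim-sum of the parts.
Combined value = 1 ⊕ 2 ⊕ 5 ⊕ 2 = 4.

4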